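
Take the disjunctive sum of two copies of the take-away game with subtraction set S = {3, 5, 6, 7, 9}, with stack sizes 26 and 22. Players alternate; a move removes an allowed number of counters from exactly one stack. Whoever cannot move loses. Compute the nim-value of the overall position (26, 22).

3

All stacks use S = {3, 5, 6, 7, 9}:
n :  0  1  2  3  4  5  6  7  8  9 10 11 12 13 14 15 16 17 18 19 20 21 22 23 24 25 26
G :  0  0  0  1  1  1  2  2  2  3  3  3  0  0  0  1  1  1  2  2  2  3  3  3  0  0  0
Stack A: G(26) = 0.
Stack B: G(22) = 3.
Combined Grundy value = 0 ⊕ 3 = 3.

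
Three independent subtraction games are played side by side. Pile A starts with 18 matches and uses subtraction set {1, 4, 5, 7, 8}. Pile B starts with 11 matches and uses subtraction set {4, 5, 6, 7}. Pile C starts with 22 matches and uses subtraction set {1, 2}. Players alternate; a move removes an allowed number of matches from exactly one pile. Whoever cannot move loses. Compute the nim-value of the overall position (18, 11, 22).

2

Pile A, S = {1, 4, 5, 7, 8}:
n :  0  1  2  3  4  5  6  7  8  9 10 11 12 13 14 15 16 17 18
G :  0  1  0  1  2  3  2  3  4  5  4  0  1  0  1  2  3  2  3
G_A(18) = 3.
Pile B, S = {4, 5, 6, 7}:
n :  0  1  2  3  4  5  6  7  8  9 10 11
G :  0  0  0  0  1  1  1  1  2  2  2  0
G_B(11) = 0.
Pile C, S = {1, 2}:
n :  0  1  2  3  4  5  6  7  8  9 10 11 12 13 14 15 16 17 18 19 20 21 22
G :  0  1  2  0  1  2  0  1  2  0  1  2  0  1  2  0  1  2  0  1  2  0  1
G_C(22) = 1.
Combined Grundy value = 3 ⊕ 0 ⊕ 1 = 2.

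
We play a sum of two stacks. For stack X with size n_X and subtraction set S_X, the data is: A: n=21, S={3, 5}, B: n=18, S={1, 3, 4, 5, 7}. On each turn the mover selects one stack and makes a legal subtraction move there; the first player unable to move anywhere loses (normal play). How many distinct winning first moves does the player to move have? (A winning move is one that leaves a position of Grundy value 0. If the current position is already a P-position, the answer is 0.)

4

Stack A, S = {3, 5}:
G(0) = 0
G(1) = mex{} = 0
G(2) = mex{} = 0
G(3) = mex{0} = 1
G(4) = mex{0} = 1
G(5) = mex{0,0} = 1
G(6) = mex{1,0} = 2
G(7) = mex{1,0} = 2
G(8) = mex{1,1} = 0
G(9) = mex{2,1} = 0
G(10) = mex{2,1} = 0
G(11) = mex{0,2} = 1
G(12) = mex{0,2} = 1
G(13) = mex{0,0} = 1
G(14) = mex{1,0} = 2
G(15) = mex{1,0} = 2
G(16) = mex{1,1} = 0
G(17) = mex{2,1} = 0
G(18) = mex{2,1} = 0
G(19) = mex{0,2} = 1
G(20) = mex{0,2} = 1
G(21) = mex{0,0} = 1
G_A(21) = 1.
Stack B, S = {1, 3, 4, 5, 7}:
G(0) = 0
G(1) = mex{0} = 1
G(2) = mex{1} = 0
G(3) = mex{0,0} = 1
G(4) = mex{1,1,0} = 2
G(5) = mex{2,0,1,0} = 3
G(6) = mex{3,1,0,1} = 2
G(7) = mex{2,2,1,0,0} = 3
G(8) = mex{3,3,2,1,1} = 0
G(9) = mex{0,2,3,2,0} = 1
G(10) = mex{1,3,2,3,1} = 0
G(11) = mex{0,0,3,2,2} = 1
G(12) = mex{1,1,0,3,3} = 2
G(13) = mex{2,0,1,0,2} = 3
G(14) = mex{3,1,0,1,3} = 2
G(15) = mex{2,2,1,0,0} = 3
G(16) = mex{3,3,2,1,1} = 0
G(17) = mex{0,2,3,2,0} = 1
G(18) = mex{1,3,2,3,1} = 0
G_B(18) = 0.
Combined Grundy value = 1 ⊕ 0 = 1.
A winning move leaves total XOR = 0, i.e. changes one component's Grundy value g to g ⊕ X where X is the current total.
Stack A: need g' = 1⊕1 = 0. Options: 21−3→G=0, 21−5→G=0. Hits: 2.
Stack B: need g' = 0⊕1 = 1. Options: 18−1→G=1, 18−3→G=3, 18−4→G=2, 18−5→G=3, 18−7→G=1. Hits: 2.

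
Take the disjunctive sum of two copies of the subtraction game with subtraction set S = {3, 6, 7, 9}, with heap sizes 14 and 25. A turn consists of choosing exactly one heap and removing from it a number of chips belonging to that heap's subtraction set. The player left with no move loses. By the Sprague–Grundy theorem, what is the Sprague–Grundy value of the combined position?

All heaps use S = {3, 6, 7, 9}:
n :  0  1  2  3  4  5  6  7  8  9 10 11 12 13 14 15 16 17 18 19 20 21 22 23 24 25
G :  0  0  0  1  1  1  2  2  2  3  3  3  0  0  0  1  1  1  2  2  2  3  3  3  0  0
Heap A: G(14) = 0.
Heap B: G(25) = 0.
Combined Grundy value = 0 ⊕ 0 = 0.

0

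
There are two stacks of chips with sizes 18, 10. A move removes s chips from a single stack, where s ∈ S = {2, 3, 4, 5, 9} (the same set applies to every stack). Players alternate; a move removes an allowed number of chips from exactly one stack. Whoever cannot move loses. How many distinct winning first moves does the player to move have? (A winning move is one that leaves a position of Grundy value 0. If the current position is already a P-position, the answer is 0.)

All stacks use S = {2, 3, 4, 5, 9}:
n :  0  1  2  3  4  5  6  7  8  9 10 11 12 13 14 15 16 17 18
G :  0  0  1  1  2  2  3  0  0  1  1  2  2  3  0  0  1  1  2
Stack A: G(18) = 2.
Stack B: G(10) = 1.
Combined Grundy value = 2 ⊕ 1 = 3.
A winning move leaves total XOR = 0, i.e. changes one component's Grundy value g to g ⊕ X where X is the current total.
Stack A: need g' = 2⊕3 = 1. Options: 18−2→G=1, 18−3→G=0, 18−4→G=0, 18−5→G=3, 18−9→G=1. Hits: 2.
Stack B: need g' = 1⊕3 = 2. Options: 10−2→G=0, 10−3→G=0, 10−4→G=3, 10−5→G=2, 10−9→G=0. Hits: 1.

3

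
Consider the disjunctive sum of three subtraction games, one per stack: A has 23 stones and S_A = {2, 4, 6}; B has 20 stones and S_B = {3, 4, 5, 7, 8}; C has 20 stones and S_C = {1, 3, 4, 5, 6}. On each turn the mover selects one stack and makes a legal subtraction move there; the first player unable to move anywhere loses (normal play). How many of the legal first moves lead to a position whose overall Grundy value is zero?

0

Stack A, S = {2, 4, 6}:
G(0) = 0
G(1) = mex{} = 0
G(2) = mex{0} = 1
G(3) = mex{0} = 1
G(4) = mex{1,0} = 2
G(5) = mex{1,0} = 2
G(6) = mex{2,1,0} = 3
G(7) = mex{2,1,0} = 3
G(8) = mex{3,2,1} = 0
G(9) = mex{3,2,1} = 0
G(10) = mex{0,3,2} = 1
G(11) = mex{0,3,2} = 1
G(12) = mex{1,0,3} = 2
G(13) = mex{1,0,3} = 2
G(14) = mex{2,1,0} = 3
G(15) = mex{2,1,0} = 3
G(16) = mex{3,2,1} = 0
G(17) = mex{3,2,1} = 0
G(18) = mex{0,3,2} = 1
G(19) = mex{0,3,2} = 1
G(20) = mex{1,0,3} = 2
G(21) = mex{1,0,3} = 2
G(22) = mex{2,1,0} = 3
G(23) = mex{2,1,0} = 3
G_A(23) = 3.
Stack B, S = {3, 4, 5, 7, 8}:
n :  0  1  2  3  4  5  6  7  8  9 10 11 12 13 14 15 16 17 18 19 20
G :  0  0  0  1  1  1  2  2  2  3  3  0  0  0  1  1  1  2  2  2  3
G_B(20) = 3.
Stack C, S = {1, 3, 4, 5, 6}:
n :  0  1  2  3  4  5  6  7  8  9 10 11 12 13 14 15 16 17 18 19 20
G :  0  1  0  1  2  3  2  3  4  0  1  0  1  2  3  2  3  4  0  1  0
G_C(20) = 0.
Combined Grundy value = 3 ⊕ 3 ⊕ 0 = 0.
A winning move leaves total XOR = 0, i.e. changes one component's Grundy value g to g ⊕ X where X is the current total.
Stack A: target g' = 3⊕0 = 3, but every legal move changes the Grundy value (mex property), so 0 moves.
Stack B: target g' = 3⊕0 = 3, but every legal move changes the Grundy value (mex property), so 0 moves.
Stack C: target g' = 0⊕0 = 0, but every legal move changes the Grundy value (mex property), so 0 moves.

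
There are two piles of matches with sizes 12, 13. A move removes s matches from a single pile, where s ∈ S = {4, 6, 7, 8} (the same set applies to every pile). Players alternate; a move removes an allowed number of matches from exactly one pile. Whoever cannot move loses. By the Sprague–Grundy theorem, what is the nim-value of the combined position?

0

All piles use S = {4, 6, 7, 8}:
G(0) = 0
G(1) = mex{} = 0
G(2) = mex{} = 0
G(3) = mex{} = 0
G(4) = mex{0} = 1
G(5) = mex{0} = 1
G(6) = mex{0,0} = 1
G(7) = mex{0,0,0} = 1
G(8) = mex{1,0,0,0} = 2
G(9) = mex{1,0,0,0} = 2
G(10) = mex{1,1,0,0} = 2
G(11) = mex{1,1,1,0} = 2
G(12) = mex{2,1,1,1} = 0
G(13) = mex{2,1,1,1} = 0
Pile A: G(12) = 0.
Pile B: G(13) = 0.
Combined Grundy value = 0 ⊕ 0 = 0.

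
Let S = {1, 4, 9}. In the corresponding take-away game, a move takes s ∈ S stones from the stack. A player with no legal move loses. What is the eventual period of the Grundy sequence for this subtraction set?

5

n :  0  1  2  3  4  5  6  7  8  9 10 11 12 13 14 15
G :  0  1  0  1  2  0  1  0  1  2  0  1  0  1  2  0
G(n+5) = G(n) holds for n = 0,…,8 (a full window of length max(S) = 9), so the sequence is purely periodic with period 5.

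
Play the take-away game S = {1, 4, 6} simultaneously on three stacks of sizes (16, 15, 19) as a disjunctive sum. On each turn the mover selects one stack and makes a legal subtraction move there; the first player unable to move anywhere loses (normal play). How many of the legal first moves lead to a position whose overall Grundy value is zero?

2

All stacks use S = {1, 4, 6}:
G(0) = 0
G(1) = mex{0} = 1
G(2) = mex{1} = 0
G(3) = mex{0} = 1
G(4) = mex{1,0} = 2
G(5) = mex{2,1} = 0
G(6) = mex{0,0,0} = 1
G(7) = mex{1,1,1} = 0
G(8) = mex{0,2,0} = 1
G(9) = mex{1,0,1} = 2
G(10) = mex{2,1,2} = 0
G(11) = mex{0,0,0} = 1
G(12) = mex{1,1,1} = 0
G(13) = mex{0,2,0} = 1
G(14) = mex{1,0,1} = 2
G(15) = mex{2,1,2} = 0
G(16) = mex{0,0,0} = 1
G(17) = mex{1,1,1} = 0
G(18) = mex{0,2,0} = 1
G(19) = mex{1,0,1} = 2
Stack A: G(16) = 1.
Stack B: G(15) = 0.
Stack C: G(19) = 2.
Combined Grundy value = 1 ⊕ 0 ⊕ 2 = 3.
A winning move leaves total XOR = 0, i.e. changes one component's Grundy value g to g ⊕ X where X is the current total.
Stack A: need g' = 1⊕3 = 2. Options: 16−1→G=0, 16−4→G=0, 16−6→G=0. Hits: 0.
Stack B: need g' = 0⊕3 = 3. Options: 15−1→G=2, 15−4→G=1, 15−6→G=2. Hits: 0.
Stack C: need g' = 2⊕3 = 1. Options: 19−1→G=1, 19−4→G=0, 19−6→G=1. Hits: 2.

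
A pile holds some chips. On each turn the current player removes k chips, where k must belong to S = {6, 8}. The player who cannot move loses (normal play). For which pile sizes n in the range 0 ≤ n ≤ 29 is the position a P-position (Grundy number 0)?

0, 1, 2, 3, 4, 5, 14, 15, 16, 17, 18, 19, 28, 29

G(0) = 0
G(1) = mex{} = 0
G(2) = mex{} = 0
G(3) = mex{} = 0
G(4) = mex{} = 0
G(5) = mex{} = 0
G(6) = mex{0} = 1
G(7) = mex{0} = 1
G(8) = mex{0,0} = 1
G(9) = mex{0,0} = 1
G(10) = mex{0,0} = 1
G(11) = mex{0,0} = 1
G(12) = mex{1,0} = 2
G(13) = mex{1,0} = 2
G(14) = mex{1,1} = 0
G(15) = mex{1,1} = 0
G(16) = mex{1,1} = 0
G(17) = mex{1,1} = 0
G(18) = mex{2,1} = 0
G(19) = mex{2,1} = 0
G(20) = mex{0,2} = 1
G(21) = mex{0,2} = 1
G(22) = mex{0,0} = 1
G(23) = mex{0,0} = 1
G(24) = mex{0,0} = 1
G(25) = mex{0,0} = 1
G(26) = mex{1,0} = 2
G(27) = mex{1,0} = 2
G(28) = mex{1,1} = 0
G(29) = mex{1,1} = 0
P-positions are exactly the n with G(n) = 0.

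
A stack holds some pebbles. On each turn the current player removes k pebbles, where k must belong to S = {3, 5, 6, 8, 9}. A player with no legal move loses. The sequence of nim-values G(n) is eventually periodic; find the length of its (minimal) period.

G(0) = 0
G(1) = mex{} = 0
G(2) = mex{} = 0
G(3) = mex{0} = 1
G(4) = mex{0} = 1
G(5) = mex{0,0} = 1
G(6) = mex{1,0,0} = 2
G(7) = mex{1,0,0} = 2
G(8) = mex{1,1,0,0} = 2
G(9) = mex{2,1,1,0,0} = 3
G(10) = mex{2,1,1,0,0} = 3
G(11) = mex{2,2,1,1,0} = 3
G(12) = mex{3,2,2,1,1} = 0
G(13) = mex{3,2,2,1,1} = 0
G(14) = mex{3,3,2,2,1} = 0
G(15) = mex{0,3,3,2,2} = 1
G(16) = mex{0,3,3,2,2} = 1
G(17) = mex{0,0,3,3,2} = 1
G(18) = mex{1,0,0,3,3} = 2
G(19) = mex{1,0,0,3,3} = 2
G(20) = mex{1,1,0,0,3} = 2
G(21) = mex{2,1,1,0,0} = 3
G(22) = mex{2,1,1,0,0} = 3
G(23) = mex{2,2,1,1,0} = 3
G(24) = mex{3,2,2,1,1} = 0
G(25) = mex{3,2,2,1,1} = 0
G(n+12) = G(n) holds for n = 0,…,8 (a full window of length max(S) = 9), so the sequence is purely periodic with period 12.

12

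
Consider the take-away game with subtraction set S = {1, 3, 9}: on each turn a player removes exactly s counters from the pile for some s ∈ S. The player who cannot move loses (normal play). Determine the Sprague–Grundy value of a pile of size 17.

1

n :  0  1  2  3  4  5  6  7  8  9 10 11 12 13 14 15 16 17
G :  0  1  0  1  0  1  0  1  0  1  0  1  0  1  0  1  0  1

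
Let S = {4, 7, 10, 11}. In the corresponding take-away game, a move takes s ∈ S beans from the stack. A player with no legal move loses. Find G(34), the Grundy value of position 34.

1

G(0) = 0
G(1) = mex{} = 0
G(2) = mex{} = 0
G(3) = mex{} = 0
G(4) = mex{0} = 1
G(5) = mex{0} = 1
G(6) = mex{0} = 1
G(7) = mex{0,0} = 1
G(8) = mex{1,0} = 2
G(9) = mex{1,0} = 2
G(10) = mex{1,0,0} = 2
G(11) = mex{1,1,0,0} = 2
G(12) = mex{2,1,0,0} = 3
G(13) = mex{2,1,0,0} = 3
G(14) = mex{2,1,1,0} = 3
G(15) = mex{2,2,1,1} = 0
G(16) = mex{3,2,1,1} = 0
G(17) = mex{3,2,1,1} = 0
G(18) = mex{3,2,2,1} = 0
G(19) = mex{0,3,2,2} = 1
G(20) = mex{0,3,2,2} = 1
G(21) = mex{0,3,2,2} = 1
G(22) = mex{0,0,3,2} = 1
G(23) = mex{1,0,3,3} = 2
G(24) = mex{1,0,3,3} = 2
G(25) = mex{1,0,0,3} = 2
G(26) = mex{1,1,0,0} = 2
G(27) = mex{2,1,0,0} = 3
G(28) = mex{2,1,0,0} = 3
G(29) = mex{2,1,1,0} = 3
G(30) = mex{2,2,1,1} = 0
G(31) = mex{3,2,1,1} = 0
G(32) = mex{3,2,1,1} = 0
G(33) = mex{3,2,2,1} = 0
G(34) = mex{0,3,2,2} = 1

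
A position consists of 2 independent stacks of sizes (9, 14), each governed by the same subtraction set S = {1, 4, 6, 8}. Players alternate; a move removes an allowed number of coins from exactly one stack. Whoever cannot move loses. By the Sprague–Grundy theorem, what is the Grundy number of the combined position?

All stacks use S = {1, 4, 6, 8}:
n :  0  1  2  3  4  5  6  7  8  9 10 11 12 13 14
G :  0  1  0  1  2  0  1  0  1  2  3  2  0  1  0
Stack A: G(9) = 2.
Stack B: G(14) = 0.
Combined Grundy value = 2 ⊕ 0 = 2.

2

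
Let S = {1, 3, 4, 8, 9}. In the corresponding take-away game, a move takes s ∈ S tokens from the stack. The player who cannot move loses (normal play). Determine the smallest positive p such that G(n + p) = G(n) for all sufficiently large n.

n :  0  1  2  3  4  5  6  7  8  9 10 11 12 13 14 15 16 17 18 19 20 21 22 23 24 25
G :  0  1  0  1  2  3  2  0  1  4  3  2  0  1  0  1  2  3  2  0  1  4  3  2  0  1
G(n+12) = G(n) holds for n = 0,…,8 (a full window of length max(S) = 9), so the sequence is purely periodic with period 12.

12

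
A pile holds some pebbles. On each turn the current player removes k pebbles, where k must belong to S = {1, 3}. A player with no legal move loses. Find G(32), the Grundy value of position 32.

0

n :  0  1  2  3  4  5  6  7  8  9 10 11 12 13 14 15 16 17 18 19 20 21 22 23 24 25 26 27 28 29 30 31 32
G :  0  1  0  1  0  1  0  1  0  1  0  1  0  1  0  1  0  1  0  1  0  1  0  1  0  1  0  1  0  1  0  1  0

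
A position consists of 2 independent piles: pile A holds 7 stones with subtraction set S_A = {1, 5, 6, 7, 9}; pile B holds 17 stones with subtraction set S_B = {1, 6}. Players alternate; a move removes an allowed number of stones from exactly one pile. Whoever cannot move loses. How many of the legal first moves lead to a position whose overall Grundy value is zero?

Pile A, S = {1, 5, 6, 7, 9}:
n : 0 1 2 3 4 5 6 7
G : 0 1 0 1 0 1 2 3
G_A(7) = 3.
Pile B, S = {1, 6}:
n :  0  1  2  3  4  5  6  7  8  9 10 11 12 13 14 15 16 17
G :  0  1  0  1  0  1  2  0  1  0  1  0  1  2  0  1  0  1
G_B(17) = 1.
Combined Grundy value = 3 ⊕ 1 = 2.
A winning move leaves total XOR = 0, i.e. changes one component's Grundy value g to g ⊕ X where X is the current total.
Pile A: need g' = 3⊕2 = 1. Options: 7−1→G=2, 7−5→G=0, 7−6→G=1, 7−7→G=0. Hits: 1.
Pile B: need g' = 1⊕2 = 3. Options: 17−1→G=0, 17−6→G=0. Hits: 0.

1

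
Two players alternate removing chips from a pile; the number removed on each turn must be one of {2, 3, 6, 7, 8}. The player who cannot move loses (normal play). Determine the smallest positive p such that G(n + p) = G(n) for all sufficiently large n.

n :  0  1  2  3  4  5  6  7  8  9 10 11 12 13 14 15 16 17 18 19 20 21 22 23 24 25 26 27 28 29
G :  0  0  1  1  2  0  3  1  2  2  0  3  1  2  0  0  1  1  2  0  3  1  2  2  0  3  1  2  0  0
G(n+14) = G(n) holds for n = 0,…,7 (a full window of length max(S) = 8), so the sequence is purely periodic with period 14.

14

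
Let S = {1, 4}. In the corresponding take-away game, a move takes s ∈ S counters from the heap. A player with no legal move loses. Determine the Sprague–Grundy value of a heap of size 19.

2

n :  0  1  2  3  4  5  6  7  8  9 10 11 12 13 14 15 16 17 18 19
G :  0  1  0  1  2  0  1  0  1  2  0  1  0  1  2  0  1  0  1  2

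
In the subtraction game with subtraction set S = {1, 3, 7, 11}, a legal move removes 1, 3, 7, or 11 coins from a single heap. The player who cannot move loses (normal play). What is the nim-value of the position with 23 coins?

n :  0  1  2  3  4  5  6  7  8  9 10 11 12 13 14 15 16 17 18 19 20 21 22 23
G :  0  1  0  1  0  1  0  1  0  1  0  1  0  1  0  1  0  1  0  1  0  1  0  1

1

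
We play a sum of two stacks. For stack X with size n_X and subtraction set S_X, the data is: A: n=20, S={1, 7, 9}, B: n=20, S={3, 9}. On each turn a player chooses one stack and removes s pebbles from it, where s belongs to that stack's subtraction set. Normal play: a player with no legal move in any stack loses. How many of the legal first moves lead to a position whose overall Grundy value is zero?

Stack A, S = {1, 7, 9}:
G(0) = 0
G(1) = mex{0} = 1
G(2) = mex{1} = 0
G(3) = mex{0} = 1
G(4) = mex{1} = 0
G(5) = mex{0} = 1
G(6) = mex{1} = 0
G(7) = mex{0,0} = 1
G(8) = mex{1,1} = 0
G(9) = mex{0,0,0} = 1
G(10) = mex{1,1,1} = 0
G(11) = mex{0,0,0} = 1
G(12) = mex{1,1,1} = 0
G(13) = mex{0,0,0} = 1
G(14) = mex{1,1,1} = 0
G(15) = mex{0,0,0} = 1
G(16) = mex{1,1,1} = 0
G(17) = mex{0,0,0} = 1
G(18) = mex{1,1,1} = 0
G(19) = mex{0,0,0} = 1
G(20) = mex{1,1,1} = 0
G_A(20) = 0.
Stack B, S = {3, 9}:
G(0) = 0
G(1) = mex{} = 0
G(2) = mex{} = 0
G(3) = mex{0} = 1
G(4) = mex{0} = 1
G(5) = mex{0} = 1
G(6) = mex{1} = 0
G(7) = mex{1} = 0
G(8) = mex{1} = 0
G(9) = mex{0,0} = 1
G(10) = mex{0,0} = 1
G(11) = mex{0,0} = 1
G(12) = mex{1,1} = 0
G(13) = mex{1,1} = 0
G(14) = mex{1,1} = 0
G(15) = mex{0,0} = 1
G(16) = mex{0,0} = 1
G(17) = mex{0,0} = 1
G(18) = mex{1,1} = 0
G(19) = mex{1,1} = 0
G(20) = mex{1,1} = 0
G_B(20) = 0.
Combined Grundy value = 0 ⊕ 0 = 0.
A winning move leaves total XOR = 0, i.e. changes one component's Grundy value g to g ⊕ X where X is the current total.
Stack A: target g' = 0⊕0 = 0, but every legal move changes the Grundy value (mex property), so 0 moves.
Stack B: target g' = 0⊕0 = 0, but every legal move changes the Grundy value (mex property), so 0 moves.

0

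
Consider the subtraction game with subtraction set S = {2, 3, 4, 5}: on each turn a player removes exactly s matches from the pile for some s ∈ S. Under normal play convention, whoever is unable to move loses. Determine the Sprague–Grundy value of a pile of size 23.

1

n :  0  1  2  3  4  5  6  7  8  9 10 11 12 13 14 15 16 17 18 19 20 21 22 23
G :  0  0  1  1  2  2  3  0  0  1  1  2  2  3  0  0  1  1  2  2  3  0  0  1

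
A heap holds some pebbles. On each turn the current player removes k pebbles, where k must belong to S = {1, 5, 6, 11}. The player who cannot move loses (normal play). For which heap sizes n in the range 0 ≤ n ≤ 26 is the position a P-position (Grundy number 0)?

n :  0  1  2  3  4  5  6  7  8  9 10 11 12 13 14 15 16 17 18 19 20 21 22 23 24 25 26
G :  0  1  0  1  0  1  2  3  2  3  2  3  0  1  0  1  0  1  2  3  2  3  2  3  0  1  0
P-positions are exactly the n with G(n) = 0.

0, 2, 4, 12, 14, 16, 24, 26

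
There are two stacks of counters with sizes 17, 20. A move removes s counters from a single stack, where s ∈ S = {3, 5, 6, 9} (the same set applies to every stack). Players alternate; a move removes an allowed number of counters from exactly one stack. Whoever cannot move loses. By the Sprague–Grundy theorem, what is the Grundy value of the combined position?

3

All stacks use S = {3, 5, 6, 9}:
G(0) = 0
G(1) = mex{} = 0
G(2) = mex{} = 0
G(3) = mex{0} = 1
G(4) = mex{0} = 1
G(5) = mex{0,0} = 1
G(6) = mex{1,0,0} = 2
G(7) = mex{1,0,0} = 2
G(8) = mex{1,1,0} = 2
G(9) = mex{2,1,1,0} = 3
G(10) = mex{2,1,1,0} = 3
G(11) = mex{2,2,1,0} = 3
G(12) = mex{3,2,2,1} = 0
G(13) = mex{3,2,2,1} = 0
G(14) = mex{3,3,2,1} = 0
G(15) = mex{0,3,3,2} = 1
G(16) = mex{0,3,3,2} = 1
G(17) = mex{0,0,3,2} = 1
G(18) = mex{1,0,0,3} = 2
G(19) = mex{1,0,0,3} = 2
G(20) = mex{1,1,0,3} = 2
Stack A: G(17) = 1.
Stack B: G(20) = 2.
Combined Grundy value = 1 ⊕ 2 = 3.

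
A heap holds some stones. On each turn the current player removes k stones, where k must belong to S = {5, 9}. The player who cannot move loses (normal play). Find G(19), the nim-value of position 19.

1

G(0) = 0
G(1) = mex{} = 0
G(2) = mex{} = 0
G(3) = mex{} = 0
G(4) = mex{} = 0
G(5) = mex{0} = 1
G(6) = mex{0} = 1
G(7) = mex{0} = 1
G(8) = mex{0} = 1
G(9) = mex{0,0} = 1
G(10) = mex{1,0} = 2
G(11) = mex{1,0} = 2
G(12) = mex{1,0} = 2
G(13) = mex{1,0} = 2
G(14) = mex{1,1} = 0
G(15) = mex{2,1} = 0
G(16) = mex{2,1} = 0
G(17) = mex{2,1} = 0
G(18) = mex{2,1} = 0
G(19) = mex{0,2} = 1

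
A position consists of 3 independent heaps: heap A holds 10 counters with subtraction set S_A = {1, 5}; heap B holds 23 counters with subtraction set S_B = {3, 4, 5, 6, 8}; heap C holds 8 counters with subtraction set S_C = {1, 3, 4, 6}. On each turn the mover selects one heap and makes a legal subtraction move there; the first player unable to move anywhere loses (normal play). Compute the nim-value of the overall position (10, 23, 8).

Heap A, S = {1, 5}:
G(0) = 0
G(1) = mex{0} = 1
G(2) = mex{1} = 0
G(3) = mex{0} = 1
G(4) = mex{1} = 0
G(5) = mex{0,0} = 1
G(6) = mex{1,1} = 0
G(7) = mex{0,0} = 1
G(8) = mex{1,1} = 0
G(9) = mex{0,0} = 1
G(10) = mex{1,1} = 0
G_A(10) = 0.
Heap B, S = {3, 4, 5, 6, 8}:
G(0) = 0
G(1) = mex{} = 0
G(2) = mex{} = 0
G(3) = mex{0} = 1
G(4) = mex{0,0} = 1
G(5) = mex{0,0,0} = 1
G(6) = mex{1,0,0,0} = 2
G(7) = mex{1,1,0,0} = 2
G(8) = mex{1,1,1,0,0} = 2
G(9) = mex{2,1,1,1,0} = 3
G(10) = mex{2,2,1,1,0} = 3
G(11) = mex{2,2,2,1,1} = 0
G(12) = mex{3,2,2,2,1} = 0
G(13) = mex{3,3,2,2,1} = 0
G(14) = mex{0,3,3,2,2} = 1
G(15) = mex{0,0,3,3,2} = 1
G(16) = mex{0,0,0,3,2} = 1
G(17) = mex{1,0,0,0,3} = 2
G(18) = mex{1,1,0,0,3} = 2
G(19) = mex{1,1,1,0,0} = 2
G(20) = mex{2,1,1,1,0} = 3
G(21) = mex{2,2,1,1,0} = 3
G(22) = mex{2,2,2,1,1} = 0
G(23) = mex{3,2,2,2,1} = 0
G_B(23) = 0.
Heap C, S = {1, 3, 4, 6}:
G(0) = 0
G(1) = mex{0} = 1
G(2) = mex{1} = 0
G(3) = mex{0,0} = 1
G(4) = mex{1,1,0} = 2
G(5) = mex{2,0,1} = 3
G(6) = mex{3,1,0,0} = 2
G(7) = mex{2,2,1,1} = 0
G(8) = mex{0,3,2,0} = 1
G_C(8) = 1.
Combined Grundy value = 0 ⊕ 0 ⊕ 1 = 1.

1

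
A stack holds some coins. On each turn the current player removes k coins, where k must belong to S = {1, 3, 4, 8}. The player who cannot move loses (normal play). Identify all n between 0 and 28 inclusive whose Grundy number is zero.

G(0) = 0
G(1) = mex{0} = 1
G(2) = mex{1} = 0
G(3) = mex{0,0} = 1
G(4) = mex{1,1,0} = 2
G(5) = mex{2,0,1} = 3
G(6) = mex{3,1,0} = 2
G(7) = mex{2,2,1} = 0
G(8) = mex{0,3,2,0} = 1
G(9) = mex{1,2,3,1} = 0
G(10) = mex{0,0,2,0} = 1
G(11) = mex{1,1,0,1} = 2
G(12) = mex{2,0,1,2} = 3
G(13) = mex{3,1,0,3} = 2
G(14) = mex{2,2,1,2} = 0
G(15) = mex{0,3,2,0} = 1
G(16) = mex{1,2,3,1} = 0
G(17) = mex{0,0,2,0} = 1
G(18) = mex{1,1,0,1} = 2
G(19) = mex{2,0,1,2} = 3
G(20) = mex{3,1,0,3} = 2
G(21) = mex{2,2,1,2} = 0
G(22) = mex{0,3,2,0} = 1
G(23) = mex{1,2,3,1} = 0
G(24) = mex{0,0,2,0} = 1
G(25) = mex{1,1,0,1} = 2
G(26) = mex{2,0,1,2} = 3
G(27) = mex{3,1,0,3} = 2
G(28) = mex{2,2,1,2} = 0
P-positions are exactly the n with G(n) = 0.

0, 2, 7, 9, 14, 16, 21, 23, 28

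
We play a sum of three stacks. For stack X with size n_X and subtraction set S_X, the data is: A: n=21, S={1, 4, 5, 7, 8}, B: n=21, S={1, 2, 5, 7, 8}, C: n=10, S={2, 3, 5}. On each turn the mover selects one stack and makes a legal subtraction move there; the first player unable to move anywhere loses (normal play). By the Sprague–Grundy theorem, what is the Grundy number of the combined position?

5

Stack A, S = {1, 4, 5, 7, 8}:
G(0) = 0
G(1) = mex{0} = 1
G(2) = mex{1} = 0
G(3) = mex{0} = 1
G(4) = mex{1,0} = 2
G(5) = mex{2,1,0} = 3
G(6) = mex{3,0,1} = 2
G(7) = mex{2,1,0,0} = 3
G(8) = mex{3,2,1,1,0} = 4
G(9) = mex{4,3,2,0,1} = 5
G(10) = mex{5,2,3,1,0} = 4
G(11) = mex{4,3,2,2,1} = 0
G(12) = mex{0,4,3,3,2} = 1
G(13) = mex{1,5,4,2,3} = 0
G(14) = mex{0,4,5,3,2} = 1
G(15) = mex{1,0,4,4,3} = 2
G(16) = mex{2,1,0,5,4} = 3
G(17) = mex{3,0,1,4,5} = 2
G(18) = mex{2,1,0,0,4} = 3
G(19) = mex{3,2,1,1,0} = 4
G(20) = mex{4,3,2,0,1} = 5
G(21) = mex{5,2,3,1,0} = 4
G_A(21) = 4.
Stack B, S = {1, 2, 5, 7, 8}:
n :  0  1  2  3  4  5  6  7  8  9 10 11 12 13 14 15 16 17 18 19 20 21
G :  0  1  2  0  1  2  0  1  2  0  1  2  0  1  2  0  1  2  0  1  2  0
G_B(21) = 0.
Stack C, S = {2, 3, 5}:
n :  0  1  2  3  4  5  6  7  8  9 10
G :  0  0  1  1  2  2  3  0  0  1  1
G_C(10) = 1.
Combined Grundy value = 4 ⊕ 0 ⊕ 1 = 5.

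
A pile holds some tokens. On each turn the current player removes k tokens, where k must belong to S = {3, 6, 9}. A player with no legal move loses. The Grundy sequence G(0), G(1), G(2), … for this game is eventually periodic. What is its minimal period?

G(0) = 0
G(1) = mex{} = 0
G(2) = mex{} = 0
G(3) = mex{0} = 1
G(4) = mex{0} = 1
G(5) = mex{0} = 1
G(6) = mex{1,0} = 2
G(7) = mex{1,0} = 2
G(8) = mex{1,0} = 2
G(9) = mex{2,1,0} = 3
G(10) = mex{2,1,0} = 3
G(11) = mex{2,1,0} = 3
G(12) = mex{3,2,1} = 0
G(13) = mex{3,2,1} = 0
G(14) = mex{3,2,1} = 0
G(15) = mex{0,3,2} = 1
G(16) = mex{0,3,2} = 1
G(17) = mex{0,3,2} = 1
G(18) = mex{1,0,3} = 2
G(19) = mex{1,0,3} = 2
G(20) = mex{1,0,3} = 2
G(21) = mex{2,1,0} = 3
G(22) = mex{2,1,0} = 3
G(23) = mex{2,1,0} = 3
G(24) = mex{3,2,1} = 0
G(25) = mex{3,2,1} = 0
G(n+12) = G(n) holds for n = 0,…,8 (a full window of length max(S) = 9), so the sequence is purely periodic with period 12.

12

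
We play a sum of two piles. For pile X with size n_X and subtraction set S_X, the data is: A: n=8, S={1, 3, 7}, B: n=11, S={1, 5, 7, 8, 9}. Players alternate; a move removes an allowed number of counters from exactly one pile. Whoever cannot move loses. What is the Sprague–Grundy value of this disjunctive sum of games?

Pile A, S = {1, 3, 7}:
n : 0 1 2 3 4 5 6 7 8
G : 0 1 0 1 0 1 0 1 0
G_A(8) = 0.
Pile B, S = {1, 5, 7, 8, 9}:
G(0) = 0
G(1) = mex{0} = 1
G(2) = mex{1} = 0
G(3) = mex{0} = 1
G(4) = mex{1} = 0
G(5) = mex{0,0} = 1
G(6) = mex{1,1} = 0
G(7) = mex{0,0,0} = 1
G(8) = mex{1,1,1,0} = 2
G(9) = mex{2,0,0,1,0} = 3
G(10) = mex{3,1,1,0,1} = 2
G(11) = mex{2,0,0,1,0} = 3
G_B(11) = 3.
Combined Grundy value = 0 ⊕ 3 = 3.

3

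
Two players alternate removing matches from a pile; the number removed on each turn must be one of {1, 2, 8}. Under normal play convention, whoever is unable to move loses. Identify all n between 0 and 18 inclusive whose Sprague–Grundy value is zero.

G(0) = 0
G(1) = mex{0} = 1
G(2) = mex{1,0} = 2
G(3) = mex{2,1} = 0
G(4) = mex{0,2} = 1
G(5) = mex{1,0} = 2
G(6) = mex{2,1} = 0
G(7) = mex{0,2} = 1
G(8) = mex{1,0,0} = 2
G(9) = mex{2,1,1} = 0
G(10) = mex{0,2,2} = 1
G(11) = mex{1,0,0} = 2
G(12) = mex{2,1,1} = 0
G(13) = mex{0,2,2} = 1
G(14) = mex{1,0,0} = 2
G(15) = mex{2,1,1} = 0
G(16) = mex{0,2,2} = 1
G(17) = mex{1,0,0} = 2
G(18) = mex{2,1,1} = 0
P-positions are exactly the n with G(n) = 0.

0, 3, 6, 9, 12, 15, 18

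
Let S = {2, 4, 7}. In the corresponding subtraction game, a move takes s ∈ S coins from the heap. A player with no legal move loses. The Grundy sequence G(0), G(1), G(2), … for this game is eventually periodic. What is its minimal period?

G(0) = 0
G(1) = mex{} = 0
G(2) = mex{0} = 1
G(3) = mex{0} = 1
G(4) = mex{1,0} = 2
G(5) = mex{1,0} = 2
G(6) = mex{2,1} = 0
G(7) = mex{2,1,0} = 3
G(8) = mex{0,2,0} = 1
G(9) = mex{3,2,1} = 0
G(10) = mex{1,0,1} = 2
G(11) = mex{0,3,2} = 1
G(12) = mex{2,1,2} = 0
G(13) = mex{1,0,0} = 2
G(14) = mex{0,2,3} = 1
G(15) = mex{2,1,1} = 0
G(16) = mex{1,0,0} = 2
G(17) = mex{0,2,2} = 1
G(18) = mex{2,1,1} = 0
G(19) = mex{1,0,0} = 2
From n = 8 onward G(n+3) = G(n); since this holds over max(S) = 7 consecutive positions the period is 3 (pre-period 8).

3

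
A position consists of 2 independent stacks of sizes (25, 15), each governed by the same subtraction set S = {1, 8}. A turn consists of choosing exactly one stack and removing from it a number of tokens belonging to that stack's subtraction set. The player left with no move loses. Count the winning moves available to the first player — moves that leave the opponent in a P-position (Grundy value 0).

All stacks use S = {1, 8}:
n :  0  1  2  3  4  5  6  7  8  9 10 11 12 13 14 15 16 17 18 19 20 21 22 23 24 25
G :  0  1  0  1  0  1  0  1  2  0  1  0  1  0  1  0  1  2  0  1  0  1  0  1  0  1
Stack A: G(25) = 1.
Stack B: G(15) = 0.
Combined Grundy value = 1 ⊕ 0 = 1.
A winning move leaves total XOR = 0, i.e. changes one component's Grundy value g to g ⊕ X where X is the current total.
Stack A: need g' = 1⊕1 = 0. Options: 25−1→G=0, 25−8→G=2. Hits: 1.
Stack B: need g' = 0⊕1 = 1. Options: 15−1→G=1, 15−8→G=1. Hits: 2.

3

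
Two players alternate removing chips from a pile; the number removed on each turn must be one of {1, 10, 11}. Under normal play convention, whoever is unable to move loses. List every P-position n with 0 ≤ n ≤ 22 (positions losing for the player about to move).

n :  0  1  2  3  4  5  6  7  8  9 10 11 12 13 14 15 16 17 18 19 20 21 22
G :  0  1  0  1  0  1  0  1  0  1  2  3  2  3  2  3  2  3  2  3  0  1  0
P-positions are exactly the n with G(n) = 0.

0, 2, 4, 6, 8, 20, 22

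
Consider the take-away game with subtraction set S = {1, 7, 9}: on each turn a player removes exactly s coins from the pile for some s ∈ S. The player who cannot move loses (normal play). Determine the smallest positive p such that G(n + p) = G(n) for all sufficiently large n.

2

G(0) = 0
G(1) = mex{0} = 1
G(2) = mex{1} = 0
G(3) = mex{0} = 1
G(4) = mex{1} = 0
G(5) = mex{0} = 1
G(6) = mex{1} = 0
G(7) = mex{0,0} = 1
G(8) = mex{1,1} = 0
G(9) = mex{0,0,0} = 1
G(10) = mex{1,1,1} = 0
G(11) = mex{0,0,0} = 1
G(12) = mex{1,1,1} = 0
G(13) = mex{0,0,0} = 1
G(14) = mex{1,1,1} = 0
G(n+2) = G(n) holds for n = 0,…,8 (a full window of length max(S) = 9), so the sequence is purely periodic with period 2.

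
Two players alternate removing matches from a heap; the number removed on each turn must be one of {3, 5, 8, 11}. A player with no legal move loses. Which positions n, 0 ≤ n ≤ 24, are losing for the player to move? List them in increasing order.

0, 1, 2, 14, 15, 16

G(0) = 0
G(1) = mex{} = 0
G(2) = mex{} = 0
G(3) = mex{0} = 1
G(4) = mex{0} = 1
G(5) = mex{0,0} = 1
G(6) = mex{1,0} = 2
G(7) = mex{1,0} = 2
G(8) = mex{1,1,0} = 2
G(9) = mex{2,1,0} = 3
G(10) = mex{2,1,0} = 3
G(11) = mex{2,2,1,0} = 3
G(12) = mex{3,2,1,0} = 4
G(13) = mex{3,2,1,0} = 4
G(14) = mex{3,3,2,1} = 0
G(15) = mex{4,3,2,1} = 0
G(16) = mex{4,3,2,1} = 0
G(17) = mex{0,4,3,2} = 1
G(18) = mex{0,4,3,2} = 1
G(19) = mex{0,0,3,2} = 1
G(20) = mex{1,0,4,3} = 2
G(21) = mex{1,0,4,3} = 2
G(22) = mex{1,1,0,3} = 2
G(23) = mex{2,1,0,4} = 3
G(24) = mex{2,1,0,4} = 3
P-positions are exactly the n with G(n) = 0.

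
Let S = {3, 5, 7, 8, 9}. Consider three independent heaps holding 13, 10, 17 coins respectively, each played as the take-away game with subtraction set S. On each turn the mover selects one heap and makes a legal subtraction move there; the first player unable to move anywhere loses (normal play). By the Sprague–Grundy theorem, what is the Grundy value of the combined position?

2

All heaps use S = {3, 5, 7, 8, 9}:
G(0) = 0
G(1) = mex{} = 0
G(2) = mex{} = 0
G(3) = mex{0} = 1
G(4) = mex{0} = 1
G(5) = mex{0,0} = 1
G(6) = mex{1,0} = 2
G(7) = mex{1,0,0} = 2
G(8) = mex{1,1,0,0} = 2
G(9) = mex{2,1,0,0,0} = 3
G(10) = mex{2,1,1,0,0} = 3
G(11) = mex{2,2,1,1,0} = 3
G(12) = mex{3,2,1,1,1} = 0
G(13) = mex{3,2,2,1,1} = 0
G(14) = mex{3,3,2,2,1} = 0
G(15) = mex{0,3,2,2,2} = 1
G(16) = mex{0,3,3,2,2} = 1
G(17) = mex{0,0,3,3,2} = 1
Heap A: G(13) = 0.
Heap B: G(10) = 3.
Heap C: G(17) = 1.
Combined Grundy value = 0 ⊕ 3 ⊕ 1 = 2.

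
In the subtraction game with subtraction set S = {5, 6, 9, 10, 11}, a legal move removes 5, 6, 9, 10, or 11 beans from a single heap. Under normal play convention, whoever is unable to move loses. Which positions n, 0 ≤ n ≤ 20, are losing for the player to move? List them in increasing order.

n :  0  1  2  3  4  5  6  7  8  9 10 11 12 13 14 15 16 17 18 19 20
G :  0  0  0  0  0  1  1  1  1  1  2  2  2  2  2  3  0  0  0  0  0
P-positions are exactly the n with G(n) = 0.

0, 1, 2, 3, 4, 16, 17, 18, 19, 20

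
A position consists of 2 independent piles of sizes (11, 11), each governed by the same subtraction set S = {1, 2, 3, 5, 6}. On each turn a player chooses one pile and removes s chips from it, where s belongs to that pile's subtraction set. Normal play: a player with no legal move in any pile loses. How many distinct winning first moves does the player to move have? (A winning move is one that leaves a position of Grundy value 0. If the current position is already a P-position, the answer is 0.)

0

All piles use S = {1, 2, 3, 5, 6}:
n :  0  1  2  3  4  5  6  7  8  9 10 11
G :  0  1  2  3  0  1  2  3  0  1  2  3
Pile A: G(11) = 3.
Pile B: G(11) = 3.
Combined Grundy value = 3 ⊕ 3 = 0.
A winning move leaves total XOR = 0, i.e. changes one component's Grundy value g to g ⊕ X where X is the current total.
Pile A: target g' = 3⊕0 = 3, but every legal move changes the Grundy value (mex property), so 0 moves.
Pile B: target g' = 3⊕0 = 3, but every legal move changes the Grundy value (mex property), so 0 moves.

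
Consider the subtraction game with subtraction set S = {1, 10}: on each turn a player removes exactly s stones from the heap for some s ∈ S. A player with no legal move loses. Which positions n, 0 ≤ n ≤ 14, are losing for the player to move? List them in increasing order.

n :  0  1  2  3  4  5  6  7  8  9 10 11 12 13 14
G :  0  1  0  1  0  1  0  1  0  1  2  0  1  0  1
P-positions are exactly the n with G(n) = 0.

0, 2, 4, 6, 8, 11, 13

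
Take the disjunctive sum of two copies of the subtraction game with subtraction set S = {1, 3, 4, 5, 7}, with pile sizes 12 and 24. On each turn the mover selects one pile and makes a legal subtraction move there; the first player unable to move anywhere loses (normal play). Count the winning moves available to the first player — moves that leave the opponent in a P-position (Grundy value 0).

2

All piles use S = {1, 3, 4, 5, 7}:
n :  0  1  2  3  4  5  6  7  8  9 10 11 12 13 14 15 16 17 18 19 20 21 22 23 24
G :  0  1  0  1  2  3  2  3  0  1  0  1  2  3  2  3  0  1  0  1  2  3  2  3  0
Pile A: G(12) = 2.
Pile B: G(24) = 0.
Combined Grundy value = 2 ⊕ 0 = 2.
A winning move leaves total XOR = 0, i.e. changes one component's Grundy value g to g ⊕ X where X is the current total.
Pile A: need g' = 2⊕2 = 0. Options: 12−1→G=1, 12−3→G=1, 12−4→G=0, 12−5→G=3, 12−7→G=3. Hits: 1.
Pile B: need g' = 0⊕2 = 2. Options: 24−1→G=3, 24−3→G=3, 24−4→G=2, 24−5→G=1, 24−7→G=1. Hits: 1.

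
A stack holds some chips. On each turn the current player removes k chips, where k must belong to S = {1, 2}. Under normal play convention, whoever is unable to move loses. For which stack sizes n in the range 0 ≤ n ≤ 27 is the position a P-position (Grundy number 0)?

n :  0  1  2  3  4  5  6  7  8  9 10 11 12 13 14 15 16 17 18 19 20 21 22 23 24 25 26 27
G :  0  1  2  0  1  2  0  1  2  0  1  2  0  1  2  0  1  2  0  1  2  0  1  2  0  1  2  0
P-positions are exactly the n with G(n) = 0.

0, 3, 6, 9, 12, 15, 18, 21, 24, 27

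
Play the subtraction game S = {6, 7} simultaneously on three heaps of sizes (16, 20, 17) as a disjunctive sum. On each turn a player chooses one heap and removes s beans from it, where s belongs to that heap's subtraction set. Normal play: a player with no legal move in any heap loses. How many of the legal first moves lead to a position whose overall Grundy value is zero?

All heaps use S = {6, 7}:
n :  0  1  2  3  4  5  6  7  8  9 10 11 12 13 14 15 16 17 18 19 20
G :  0  0  0  0  0  0  1  1  1  1  1  1  2  0  0  0  0  0  0  1  1
Heap A: G(16) = 0.
Heap B: G(20) = 1.
Heap C: G(17) = 0.
Combined Grundy value = 0 ⊕ 1 ⊕ 0 = 1.
A winning move leaves total XOR = 0, i.e. changes one component's Grundy value g to g ⊕ X where X is the current total.
Heap A: need g' = 0⊕1 = 1. Options: 16−6→G=1, 16−7→G=1. Hits: 2.
Heap B: need g' = 1⊕1 = 0. Options: 20−6→G=0, 20−7→G=0. Hits: 2.
Heap C: need g' = 0⊕1 = 1. Options: 17−6→G=1, 17−7→G=1. Hits: 2.

6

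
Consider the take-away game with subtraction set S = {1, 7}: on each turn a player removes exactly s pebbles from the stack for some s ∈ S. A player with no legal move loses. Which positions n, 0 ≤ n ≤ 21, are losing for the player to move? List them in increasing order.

0, 2, 4, 6, 8, 10, 12, 14, 16, 18, 20

n :  0  1  2  3  4  5  6  7  8  9 10 11 12 13 14 15 16 17 18 19 20 21
G :  0  1  0  1  0  1  0  1  0  1  0  1  0  1  0  1  0  1  0  1  0  1
P-positions are exactly the n with G(n) = 0.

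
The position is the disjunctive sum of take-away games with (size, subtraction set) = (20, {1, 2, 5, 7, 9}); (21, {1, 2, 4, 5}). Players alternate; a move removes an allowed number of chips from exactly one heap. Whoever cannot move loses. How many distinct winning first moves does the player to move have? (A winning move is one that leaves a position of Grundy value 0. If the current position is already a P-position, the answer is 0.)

0

Heap A, S = {1, 2, 5, 7, 9}:
G(0) = 0
G(1) = mex{0} = 1
G(2) = mex{1,0} = 2
G(3) = mex{2,1} = 0
G(4) = mex{0,2} = 1
G(5) = mex{1,0,0} = 2
G(6) = mex{2,1,1} = 0
G(7) = mex{0,2,2,0} = 1
G(8) = mex{1,0,0,1} = 2
G(9) = mex{2,1,1,2,0} = 3
G(10) = mex{3,2,2,0,1} = 4
G(11) = mex{4,3,0,1,2} = 5
G(12) = mex{5,4,1,2,0} = 3
G(13) = mex{3,5,2,0,1} = 4
G(14) = mex{4,3,3,1,2} = 0
G(15) = mex{0,4,4,2,0} = 1
G(16) = mex{1,0,5,3,1} = 2
G(17) = mex{2,1,3,4,2} = 0
G(18) = mex{0,2,4,5,3} = 1
G(19) = mex{1,0,0,3,4} = 2
G(20) = mex{2,1,1,4,5} = 0
G_A(20) = 0.
Heap B, S = {1, 2, 4, 5}:
n :  0  1  2  3  4  5  6  7  8  9 10 11 12 13 14 15 16 17 18 19 20 21
G :  0  1  2  0  1  2  0  1  2  0  1  2  0  1  2  0  1  2  0  1  2  0
G_B(21) = 0.
Combined Grundy value = 0 ⊕ 0 = 0.
A winning move leaves total XOR = 0, i.e. changes one component's Grundy value g to g ⊕ X where X is the current total.
Heap A: target g' = 0⊕0 = 0, but every legal move changes the Grundy value (mex property), so 0 moves.
Heap B: target g' = 0⊕0 = 0, but every legal move changes the Grundy value (mex property), so 0 moves.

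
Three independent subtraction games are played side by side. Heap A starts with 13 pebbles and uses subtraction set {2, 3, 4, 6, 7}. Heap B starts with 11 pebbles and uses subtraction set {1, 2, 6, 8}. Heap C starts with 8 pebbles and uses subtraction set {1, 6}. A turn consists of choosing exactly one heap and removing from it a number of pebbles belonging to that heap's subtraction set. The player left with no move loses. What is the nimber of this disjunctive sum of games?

Heap A, S = {2, 3, 4, 6, 7}:
G(0) = 0
G(1) = mex{} = 0
G(2) = mex{0} = 1
G(3) = mex{0,0} = 1
G(4) = mex{1,0,0} = 2
G(5) = mex{1,1,0} = 2
G(6) = mex{2,1,1,0} = 3
G(7) = mex{2,2,1,0,0} = 3
G(8) = mex{3,2,2,1,0} = 4
G(9) = mex{3,3,2,1,1} = 0
G(10) = mex{4,3,3,2,1} = 0
G(11) = mex{0,4,3,2,2} = 1
G(12) = mex{0,0,4,3,2} = 1
G(13) = mex{1,0,0,3,3} = 2
G_A(13) = 2.
Heap B, S = {1, 2, 6, 8}:
n :  0  1  2  3  4  5  6  7  8  9 10 11
G :  0  1  2  0  1  2  3  0  1  2  0  1
G_B(11) = 1.
Heap C, S = {1, 6}:
G(0) = 0
G(1) = mex{0} = 1
G(2) = mex{1} = 0
G(3) = mex{0} = 1
G(4) = mex{1} = 0
G(5) = mex{0} = 1
G(6) = mex{1,0} = 2
G(7) = mex{2,1} = 0
G(8) = mex{0,0} = 1
G_C(8) = 1.
Combined Grundy value = 2 ⊕ 1 ⊕ 1 = 2.

2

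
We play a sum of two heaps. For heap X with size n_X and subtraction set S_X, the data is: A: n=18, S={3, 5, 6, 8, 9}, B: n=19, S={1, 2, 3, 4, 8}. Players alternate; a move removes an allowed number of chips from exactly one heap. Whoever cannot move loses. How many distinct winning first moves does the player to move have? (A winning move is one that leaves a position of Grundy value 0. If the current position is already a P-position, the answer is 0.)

1

Heap A, S = {3, 5, 6, 8, 9}:
n :  0  1  2  3  4  5  6  7  8  9 10 11 12 13 14 15 16 17 18
G :  0  0  0  1  1  1  2  2  2  3  3  3  0  0  0  1  1  1  2
G_A(18) = 2.
Heap B, S = {1, 2, 3, 4, 8}:
n :  0  1  2  3  4  5  6  7  8  9 10 11 12 13 14 15 16 17 18 19
G :  0  1  2  3  4  0  1  2  3  4  0  1  2  3  4  0  1  2  3  4
G_B(19) = 4.
Combined Grundy value = 2 ⊕ 4 = 6.
A winning move leaves total XOR = 0, i.e. changes one component's Grundy value g to g ⊕ X where X is the current total.
Heap A: need g' = 2⊕6 = 4. Options: 18−3→G=1, 18−5→G=0, 18−6→G=0, 18−8→G=3, 18−9→G=3. Hits: 0.
Heap B: need g' = 4⊕6 = 2. Options: 19−1→G=3, 19−2→G=2, 19−3→G=1, 19−4→G=0, 19−8→G=1. Hits: 1.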